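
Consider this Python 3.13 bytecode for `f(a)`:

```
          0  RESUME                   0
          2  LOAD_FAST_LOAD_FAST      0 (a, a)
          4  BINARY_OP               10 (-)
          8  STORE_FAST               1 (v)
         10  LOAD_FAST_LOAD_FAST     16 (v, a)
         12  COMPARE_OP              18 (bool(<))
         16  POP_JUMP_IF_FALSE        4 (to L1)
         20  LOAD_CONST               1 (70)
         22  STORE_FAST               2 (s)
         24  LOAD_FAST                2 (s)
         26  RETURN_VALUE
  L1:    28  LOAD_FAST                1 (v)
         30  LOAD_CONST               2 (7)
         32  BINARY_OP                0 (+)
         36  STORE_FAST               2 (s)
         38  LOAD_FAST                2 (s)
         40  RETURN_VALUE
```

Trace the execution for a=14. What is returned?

LOAD_FAST_LOAD_FAST a,a → push 14,14. Stack: [14, 14]
BINARY_OP - → 14 - 14 = 0. Stack: [0]
STORE_FAST v → v=0. Stack: []
LOAD_FAST_LOAD_FAST v,a → push 0,14. Stack: [0, 14]
COMPARE_OP bool(<) → 0 vs 14 = True. Stack: [True]
POP_JUMP_IF_FALSE → pop True; no jump. Stack: []
LOAD_CONST → push 70. Stack: [70]
STORE_FAST s → s=70. Stack: []
LOAD_FAST s → push 70. Stack: [70]
RETURN_VALUE → return 70.

70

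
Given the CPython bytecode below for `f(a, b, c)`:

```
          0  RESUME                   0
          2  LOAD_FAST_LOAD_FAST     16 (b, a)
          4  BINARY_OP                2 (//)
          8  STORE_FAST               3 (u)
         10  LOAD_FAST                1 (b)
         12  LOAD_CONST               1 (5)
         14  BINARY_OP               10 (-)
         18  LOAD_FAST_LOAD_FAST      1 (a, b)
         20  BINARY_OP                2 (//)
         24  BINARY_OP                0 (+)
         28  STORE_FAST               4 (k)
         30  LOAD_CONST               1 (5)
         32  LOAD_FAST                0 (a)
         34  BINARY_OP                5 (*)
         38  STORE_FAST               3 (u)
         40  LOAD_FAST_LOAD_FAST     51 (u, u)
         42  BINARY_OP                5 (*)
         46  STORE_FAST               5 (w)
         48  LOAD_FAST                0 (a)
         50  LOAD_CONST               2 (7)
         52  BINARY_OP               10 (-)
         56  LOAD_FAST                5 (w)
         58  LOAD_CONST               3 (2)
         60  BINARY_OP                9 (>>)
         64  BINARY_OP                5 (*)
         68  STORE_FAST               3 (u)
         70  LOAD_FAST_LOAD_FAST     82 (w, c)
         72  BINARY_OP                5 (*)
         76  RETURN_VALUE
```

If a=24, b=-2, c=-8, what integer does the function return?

LOAD_FAST_LOAD_FAST b,a → push -2,24. Stack: [-2, 24]
BINARY_OP // → -2 // 24 = -1. Stack: [-1]
STORE_FAST u → u=-1. Stack: []
LOAD_FAST b → push -2. Stack: [-2]
LOAD_CONST → push 5. Stack: [-2, 5]
BINARY_OP - → -2 - 5 = -7. Stack: [-7]
LOAD_FAST_LOAD_FAST a,b → push 24,-2. Stack: [-7, 24, -2]
BINARY_OP // → 24 // -2 = -12. Stack: [-7, -12]
BINARY_OP + → -7 + -12 = -19. Stack: [-19]
STORE_FAST k → k=-19. Stack: []
LOAD_CONST → push 5. Stack: [5]
LOAD_FAST a → push 24. Stack: [5, 24]
BINARY_OP * → 5 * 24 = 120. Stack: [120]
STORE_FAST u → u=120. Stack: []
LOAD_FAST_LOAD_FAST u,u → push 120,120. Stack: [120, 120]
BINARY_OP * → 120 * 120 = 14400. Stack: [14400]
STORE_FAST w → w=14400. Stack: []
LOAD_FAST a → push 24. Stack: [24]
LOAD_CONST → push 7. Stack: [24, 7]
BINARY_OP - → 24 - 7 = 17. Stack: [17]
LOAD_FAST w → push 14400. Stack: [17, 14400]
LOAD_CONST → push 2. Stack: [17, 14400, 2]
BINARY_OP >> → 14400 >> 2 = 3600. Stack: [17, 3600]
BINARY_OP * → 17 * 3600 = 61200. Stack: [61200]
STORE_FAST u → u=61200. Stack: []
LOAD_FAST_LOAD_FAST w,c → push 14400,-8. Stack: [14400, -8]
BINARY_OP * → 14400 * -8 = -115200. Stack: [-115200]
RETURN_VALUE → return -115200.

-115200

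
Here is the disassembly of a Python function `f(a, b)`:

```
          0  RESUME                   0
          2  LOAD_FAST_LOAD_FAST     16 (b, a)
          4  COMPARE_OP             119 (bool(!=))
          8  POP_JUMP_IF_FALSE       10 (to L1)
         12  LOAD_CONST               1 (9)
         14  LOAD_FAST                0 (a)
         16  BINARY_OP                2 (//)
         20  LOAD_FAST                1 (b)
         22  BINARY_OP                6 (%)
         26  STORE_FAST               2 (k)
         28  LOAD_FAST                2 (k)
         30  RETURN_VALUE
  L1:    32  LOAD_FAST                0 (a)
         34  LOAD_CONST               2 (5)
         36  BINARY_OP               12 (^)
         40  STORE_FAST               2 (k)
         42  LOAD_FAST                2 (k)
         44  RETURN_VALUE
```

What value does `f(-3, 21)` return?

18

LOAD_FAST_LOAD_FAST b,a → push 21,-3. Stack: [21, -3]
COMPARE_OP bool(!=) → 21 vs -3 = True. Stack: [True]
POP_JUMP_IF_FALSE → pop True; no jump. Stack: []
LOAD_CONST → push 9. Stack: [9]
LOAD_FAST a → push -3. Stack: [9, -3]
BINARY_OP // → 9 // -3 = -3. Stack: [-3]
LOAD_FAST b → push 21. Stack: [-3, 21]
BINARY_OP % → -3 % 21 = 18. Stack: [18]
STORE_FAST k → k=18. Stack: []
LOAD_FAST k → push 18. Stack: [18]
RETURN_VALUE → return 18.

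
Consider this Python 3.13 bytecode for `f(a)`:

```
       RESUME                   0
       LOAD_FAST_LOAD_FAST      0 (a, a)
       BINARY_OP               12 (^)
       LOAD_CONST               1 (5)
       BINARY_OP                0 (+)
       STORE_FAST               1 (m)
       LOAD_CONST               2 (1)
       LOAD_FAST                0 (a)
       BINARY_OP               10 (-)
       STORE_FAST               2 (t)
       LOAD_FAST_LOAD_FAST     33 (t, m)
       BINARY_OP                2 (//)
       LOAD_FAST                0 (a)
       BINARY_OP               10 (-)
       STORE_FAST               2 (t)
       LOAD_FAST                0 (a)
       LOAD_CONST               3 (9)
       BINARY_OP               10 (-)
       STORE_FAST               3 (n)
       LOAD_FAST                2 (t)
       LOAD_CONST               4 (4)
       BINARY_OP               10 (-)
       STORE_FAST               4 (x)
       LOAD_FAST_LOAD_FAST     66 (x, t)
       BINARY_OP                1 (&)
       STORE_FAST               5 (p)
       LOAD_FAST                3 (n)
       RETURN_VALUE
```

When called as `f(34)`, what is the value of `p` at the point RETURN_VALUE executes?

LOAD_FAST_LOAD_FAST a,a → push 34,34. Stack: [34, 34]
BINARY_OP ^ → 34 ^ 34 = 0. Stack: [0]
LOAD_CONST → push 5. Stack: [0, 5]
BINARY_OP + → 0 + 5 = 5. Stack: [5]
STORE_FAST m → m=5. Stack: []
LOAD_CONST → push 1. Stack: [1]
LOAD_FAST a → push 34. Stack: [1, 34]
BINARY_OP - → 1 - 34 = -33. Stack: [-33]
STORE_FAST t → t=-33. Stack: []
LOAD_FAST_LOAD_FAST t,m → push -33,5. Stack: [-33, 5]
BINARY_OP // → -33 // 5 = -7. Stack: [-7]
LOAD_FAST a → push 34. Stack: [-7, 34]
BINARY_OP - → -7 - 34 = -41. Stack: [-41]
STORE_FAST t → t=-41. Stack: []
LOAD_FAST a → push 34. Stack: [34]
LOAD_CONST → push 9. Stack: [34, 9]
BINARY_OP - → 34 - 9 = 25. Stack: [25]
STORE_FAST n → n=25. Stack: []
LOAD_FAST t → push -41. Stack: [-41]
LOAD_CONST → push 4. Stack: [-41, 4]
BINARY_OP - → -41 - 4 = -45. Stack: [-45]
STORE_FAST x → x=-45. Stack: []
LOAD_FAST_LOAD_FAST x,t → push -45,-41. Stack: [-45, -41]
BINARY_OP & → -45 & -41 = -45. Stack: [-45]
STORE_FAST p → p=-45. Stack: []
LOAD_FAST n → push 25. Stack: [25]
RETURN_VALUE → return 25.

-45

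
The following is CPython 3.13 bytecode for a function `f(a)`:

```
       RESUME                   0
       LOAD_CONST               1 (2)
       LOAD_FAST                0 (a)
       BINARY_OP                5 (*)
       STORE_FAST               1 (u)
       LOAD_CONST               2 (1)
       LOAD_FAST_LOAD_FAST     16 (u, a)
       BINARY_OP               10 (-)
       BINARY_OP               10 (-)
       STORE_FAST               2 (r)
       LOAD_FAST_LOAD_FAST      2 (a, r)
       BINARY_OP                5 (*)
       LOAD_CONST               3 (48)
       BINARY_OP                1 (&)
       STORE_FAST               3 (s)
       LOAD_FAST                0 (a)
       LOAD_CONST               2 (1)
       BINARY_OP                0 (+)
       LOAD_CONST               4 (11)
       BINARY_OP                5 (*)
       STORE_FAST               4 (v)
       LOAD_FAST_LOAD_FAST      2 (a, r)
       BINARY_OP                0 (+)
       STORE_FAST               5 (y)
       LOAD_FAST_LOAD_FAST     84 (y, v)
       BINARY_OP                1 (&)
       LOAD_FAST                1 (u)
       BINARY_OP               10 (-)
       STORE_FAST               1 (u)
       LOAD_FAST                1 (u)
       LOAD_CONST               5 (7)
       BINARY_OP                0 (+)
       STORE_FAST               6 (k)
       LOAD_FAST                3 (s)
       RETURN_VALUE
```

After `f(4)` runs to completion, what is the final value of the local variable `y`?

LOAD_CONST → push 2. Stack: [2]
LOAD_FAST a → push 4. Stack: [2, 4]
BINARY_OP * → 2 * 4 = 8. Stack: [8]
STORE_FAST u → u=8. Stack: []
LOAD_CONST → push 1. Stack: [1]
LOAD_FAST_LOAD_FAST u,a → push 8,4. Stack: [1, 8, 4]
BINARY_OP - → 8 - 4 = 4. Stack: [1, 4]
BINARY_OP - → 1 - 4 = -3. Stack: [-3]
STORE_FAST r → r=-3. Stack: []
LOAD_FAST_LOAD_FAST a,r → push 4,-3. Stack: [4, -3]
BINARY_OP * → 4 * -3 = -12. Stack: [-12]
LOAD_CONST → push 48. Stack: [-12, 48]
BINARY_OP & → -12 & 48 = 48. Stack: [48]
STORE_FAST s → s=48. Stack: []
LOAD_FAST a → push 4. Stack: [4]
LOAD_CONST → push 1. Stack: [4, 1]
BINARY_OP + → 4 + 1 = 5. Stack: [5]
LOAD_CONST → push 11. Stack: [5, 11]
BINARY_OP * → 5 * 11 = 55. Stack: [55]
STORE_FAST v → v=55. Stack: []
LOAD_FAST_LOAD_FAST a,r → push 4,-3. Stack: [4, -3]
BINARY_OP + → 4 + -3 = 1. Stack: [1]
STORE_FAST y → y=1. Stack: []
LOAD_FAST_LOAD_FAST y,v → push 1,55. Stack: [1, 55]
BINARY_OP & → 1 & 55 = 1. Stack: [1]
LOAD_FAST u → push 8. Stack: [1, 8]
BINARY_OP - → 1 - 8 = -7. Stack: [-7]
STORE_FAST u → u=-7. Stack: []
LOAD_FAST u → push -7. Stack: [-7]
LOAD_CONST → push 7. Stack: [-7, 7]
BINARY_OP + → -7 + 7 = 0. Stack: [0]
STORE_FAST k → k=0. Stack: []
LOAD_FAST s → push 48. Stack: [48]
RETURN_VALUE → return 48.

1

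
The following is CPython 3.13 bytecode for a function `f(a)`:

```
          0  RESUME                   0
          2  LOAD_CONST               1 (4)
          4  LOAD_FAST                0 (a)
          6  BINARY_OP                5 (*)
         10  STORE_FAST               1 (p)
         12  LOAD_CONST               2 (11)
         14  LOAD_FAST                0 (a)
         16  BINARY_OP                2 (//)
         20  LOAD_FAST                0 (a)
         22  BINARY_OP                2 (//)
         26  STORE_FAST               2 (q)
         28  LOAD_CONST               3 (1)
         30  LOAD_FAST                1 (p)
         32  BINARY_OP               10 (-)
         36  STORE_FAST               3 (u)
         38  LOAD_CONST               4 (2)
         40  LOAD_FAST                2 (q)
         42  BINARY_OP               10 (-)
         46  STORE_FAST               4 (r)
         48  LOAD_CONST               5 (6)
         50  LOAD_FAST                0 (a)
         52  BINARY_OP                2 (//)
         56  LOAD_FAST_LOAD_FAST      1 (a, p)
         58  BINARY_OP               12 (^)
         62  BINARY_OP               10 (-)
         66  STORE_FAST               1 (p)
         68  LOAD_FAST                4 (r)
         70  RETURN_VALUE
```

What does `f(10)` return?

LOAD_CONST → push 4. Stack: [4]
LOAD_FAST a → push 10. Stack: [4, 10]
BINARY_OP * → 4 * 10 = 40. Stack: [40]
STORE_FAST p → p=40. Stack: []
LOAD_CONST → push 11. Stack: [11]
LOAD_FAST a → push 10. Stack: [11, 10]
BINARY_OP // → 11 // 10 = 1. Stack: [1]
LOAD_FAST a → push 10. Stack: [1, 10]
BINARY_OP // → 1 // 10 = 0. Stack: [0]
STORE_FAST q → q=0. Stack: []
LOAD_CONST → push 1. Stack: [1]
LOAD_FAST p → push 40. Stack: [1, 40]
BINARY_OP - → 1 - 40 = -39. Stack: [-39]
STORE_FAST u → u=-39. Stack: []
LOAD_CONST → push 2. Stack: [2]
LOAD_FAST q → push 0. Stack: [2, 0]
BINARY_OP - → 2 - 0 = 2. Stack: [2]
STORE_FAST r → r=2. Stack: []
LOAD_CONST → push 6. Stack: [6]
LOAD_FAST a → push 10. Stack: [6, 10]
BINARY_OP // → 6 // 10 = 0. Stack: [0]
LOAD_FAST_LOAD_FAST a,p → push 10,40. Stack: [0, 10, 40]
BINARY_OP ^ → 10 ^ 40 = 34. Stack: [0, 34]
BINARY_OP - → 0 - 34 = -34. Stack: [-34]
STORE_FAST p → p=-34. Stack: []
LOAD_FAST r → push 2. Stack: [2]
RETURN_VALUE → return 2.

2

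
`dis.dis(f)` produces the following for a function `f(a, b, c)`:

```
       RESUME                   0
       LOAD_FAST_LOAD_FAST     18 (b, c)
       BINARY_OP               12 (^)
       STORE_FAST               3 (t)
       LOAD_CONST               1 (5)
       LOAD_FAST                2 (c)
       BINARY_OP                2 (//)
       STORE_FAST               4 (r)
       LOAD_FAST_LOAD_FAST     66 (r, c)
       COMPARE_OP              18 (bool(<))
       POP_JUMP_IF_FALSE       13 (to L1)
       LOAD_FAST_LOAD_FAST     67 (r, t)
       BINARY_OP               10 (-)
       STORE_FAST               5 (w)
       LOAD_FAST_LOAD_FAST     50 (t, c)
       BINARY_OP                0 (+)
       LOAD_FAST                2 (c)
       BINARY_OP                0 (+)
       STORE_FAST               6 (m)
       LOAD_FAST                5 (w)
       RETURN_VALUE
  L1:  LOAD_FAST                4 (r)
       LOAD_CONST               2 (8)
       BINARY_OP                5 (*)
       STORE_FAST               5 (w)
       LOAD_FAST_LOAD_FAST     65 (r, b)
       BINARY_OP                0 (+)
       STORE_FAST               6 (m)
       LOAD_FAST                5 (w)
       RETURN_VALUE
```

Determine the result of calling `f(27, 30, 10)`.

-20

LOAD_FAST_LOAD_FAST b,c → push 30,10. Stack: [30, 10]
BINARY_OP ^ → 30 ^ 10 = 20. Stack: [20]
STORE_FAST t → t=20. Stack: []
LOAD_CONST → push 5. Stack: [5]
LOAD_FAST c → push 10. Stack: [5, 10]
BINARY_OP // → 5 // 10 = 0. Stack: [0]
STORE_FAST r → r=0. Stack: []
LOAD_FAST_LOAD_FAST r,c → push 0,10. Stack: [0, 10]
COMPARE_OP bool(<) → 0 vs 10 = True. Stack: [True]
POP_JUMP_IF_FALSE → pop True; no jump. Stack: []
LOAD_FAST_LOAD_FAST r,t → push 0,20. Stack: [0, 20]
BINARY_OP - → 0 - 20 = -20. Stack: [-20]
STORE_FAST w → w=-20. Stack: []
LOAD_FAST_LOAD_FAST t,c → push 20,10. Stack: [20, 10]
BINARY_OP + → 20 + 10 = 30. Stack: [30]
LOAD_FAST c → push 10. Stack: [30, 10]
BINARY_OP + → 30 + 10 = 40. Stack: [40]
STORE_FAST m → m=40. Stack: []
LOAD_FAST w → push -20. Stack: [-20]
RETURN_VALUE → return -20.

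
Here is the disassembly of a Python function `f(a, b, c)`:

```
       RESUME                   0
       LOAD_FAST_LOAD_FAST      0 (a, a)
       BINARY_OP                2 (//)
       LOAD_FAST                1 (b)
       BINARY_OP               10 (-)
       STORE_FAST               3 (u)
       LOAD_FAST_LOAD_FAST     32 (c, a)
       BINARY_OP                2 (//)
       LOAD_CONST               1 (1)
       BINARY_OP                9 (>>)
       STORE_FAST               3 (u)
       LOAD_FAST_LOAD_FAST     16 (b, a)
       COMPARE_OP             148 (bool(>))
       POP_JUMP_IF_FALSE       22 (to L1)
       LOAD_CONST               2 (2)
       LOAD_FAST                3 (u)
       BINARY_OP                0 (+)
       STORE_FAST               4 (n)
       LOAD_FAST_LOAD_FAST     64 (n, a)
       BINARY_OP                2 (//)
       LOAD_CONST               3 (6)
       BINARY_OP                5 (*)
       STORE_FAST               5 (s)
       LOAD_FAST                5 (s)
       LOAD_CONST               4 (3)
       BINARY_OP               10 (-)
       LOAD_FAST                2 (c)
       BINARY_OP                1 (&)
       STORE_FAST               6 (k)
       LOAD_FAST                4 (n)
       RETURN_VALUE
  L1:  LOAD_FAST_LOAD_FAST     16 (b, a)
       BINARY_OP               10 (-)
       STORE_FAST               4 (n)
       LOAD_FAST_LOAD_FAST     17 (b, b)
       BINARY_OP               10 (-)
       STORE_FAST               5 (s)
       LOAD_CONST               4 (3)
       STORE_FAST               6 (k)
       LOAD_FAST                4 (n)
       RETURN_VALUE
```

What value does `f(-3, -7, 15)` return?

LOAD_FAST_LOAD_FAST a,a → push -3,-3. Stack: [-3, -3]
BINARY_OP // → -3 // -3 = 1. Stack: [1]
LOAD_FAST b → push -7. Stack: [1, -7]
BINARY_OP - → 1 - -7 = 8. Stack: [8]
STORE_FAST u → u=8. Stack: []
LOAD_FAST_LOAD_FAST c,a → push 15,-3. Stack: [15, -3]
BINARY_OP // → 15 // -3 = -5. Stack: [-5]
LOAD_CONST → push 1. Stack: [-5, 1]
BINARY_OP >> → -5 >> 1 = -3. Stack: [-3]
STORE_FAST u → u=-3. Stack: []
LOAD_FAST_LOAD_FAST b,a → push -7,-3. Stack: [-7, -3]
COMPARE_OP bool(>) → -7 vs -3 = False. Stack: [False]
POP_JUMP_IF_FALSE → pop False; jump. Stack: []
LOAD_FAST_LOAD_FAST b,a → push -7,-3. Stack: [-7, -3]
BINARY_OP - → -7 - -3 = -4. Stack: [-4]
STORE_FAST n → n=-4. Stack: []
LOAD_FAST_LOAD_FAST b,b → push -7,-7. Stack: [-7, -7]
BINARY_OP - → -7 - -7 = 0. Stack: [0]
STORE_FAST s → s=0. Stack: []
LOAD_CONST → push 3. Stack: [3]
STORE_FAST k → k=3. Stack: []
LOAD_FAST n → push -4. Stack: [-4]
RETURN_VALUE → return -4.

-4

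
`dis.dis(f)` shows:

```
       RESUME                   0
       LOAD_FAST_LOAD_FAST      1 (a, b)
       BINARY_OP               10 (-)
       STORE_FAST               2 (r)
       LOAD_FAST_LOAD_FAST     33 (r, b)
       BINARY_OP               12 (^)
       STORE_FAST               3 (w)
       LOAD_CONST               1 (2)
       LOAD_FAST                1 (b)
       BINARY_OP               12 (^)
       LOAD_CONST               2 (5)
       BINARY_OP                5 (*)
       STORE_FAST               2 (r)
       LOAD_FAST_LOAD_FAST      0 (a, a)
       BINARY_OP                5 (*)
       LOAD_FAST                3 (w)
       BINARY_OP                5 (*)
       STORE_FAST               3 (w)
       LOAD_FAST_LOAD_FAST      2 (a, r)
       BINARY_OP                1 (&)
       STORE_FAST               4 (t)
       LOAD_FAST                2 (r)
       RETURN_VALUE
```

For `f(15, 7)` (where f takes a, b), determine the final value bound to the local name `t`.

LOAD_FAST_LOAD_FAST a,b → push 15,7. Stack: [15, 7]
BINARY_OP - → 15 - 7 = 8. Stack: [8]
STORE_FAST r → r=8. Stack: []
LOAD_FAST_LOAD_FAST r,b → push 8,7. Stack: [8, 7]
BINARY_OP ^ → 8 ^ 7 = 15. Stack: [15]
STORE_FAST w → w=15. Stack: []
LOAD_CONST → push 2. Stack: [2]
LOAD_FAST b → push 7. Stack: [2, 7]
BINARY_OP ^ → 2 ^ 7 = 5. Stack: [5]
LOAD_CONST → push 5. Stack: [5, 5]
BINARY_OP * → 5 * 5 = 25. Stack: [25]
STORE_FAST r → r=25. Stack: []
LOAD_FAST_LOAD_FAST a,a → push 15,15. Stack: [15, 15]
BINARY_OP * → 15 * 15 = 225. Stack: [225]
LOAD_FAST w → push 15. Stack: [225, 15]
BINARY_OP * → 225 * 15 = 3375. Stack: [3375]
STORE_FAST w → w=3375. Stack: []
LOAD_FAST_LOAD_FAST a,r → push 15,25. Stack: [15, 25]
BINARY_OP & → 15 & 25 = 9. Stack: [9]
STORE_FAST t → t=9. Stack: []
LOAD_FAST r → push 25. Stack: [25]
RETURN_VALUE → return 25.

9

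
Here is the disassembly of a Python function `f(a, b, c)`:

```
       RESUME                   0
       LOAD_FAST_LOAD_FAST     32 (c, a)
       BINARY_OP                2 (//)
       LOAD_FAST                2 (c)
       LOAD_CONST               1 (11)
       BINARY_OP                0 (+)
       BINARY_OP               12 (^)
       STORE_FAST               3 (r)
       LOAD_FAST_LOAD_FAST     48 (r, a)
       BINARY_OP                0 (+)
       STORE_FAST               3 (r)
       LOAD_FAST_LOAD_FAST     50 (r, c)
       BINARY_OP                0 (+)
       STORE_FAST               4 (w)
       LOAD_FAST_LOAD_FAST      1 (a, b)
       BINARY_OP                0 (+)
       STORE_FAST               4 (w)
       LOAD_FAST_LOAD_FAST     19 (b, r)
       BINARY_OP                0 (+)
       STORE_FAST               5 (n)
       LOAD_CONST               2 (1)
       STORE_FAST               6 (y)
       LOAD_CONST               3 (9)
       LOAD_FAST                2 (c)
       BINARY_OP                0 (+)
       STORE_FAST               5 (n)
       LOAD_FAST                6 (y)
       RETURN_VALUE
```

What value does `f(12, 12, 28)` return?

1

LOAD_FAST_LOAD_FAST c,a → push 28,12. Stack: [28, 12]
BINARY_OP // → 28 // 12 = 2. Stack: [2]
LOAD_FAST c → push 28. Stack: [2, 28]
LOAD_CONST → push 11. Stack: [2, 28, 11]
BINARY_OP + → 28 + 11 = 39. Stack: [2, 39]
BINARY_OP ^ → 2 ^ 39 = 37. Stack: [37]
STORE_FAST r → r=37. Stack: []
LOAD_FAST_LOAD_FAST r,a → push 37,12. Stack: [37, 12]
BINARY_OP + → 37 + 12 = 49. Stack: [49]
STORE_FAST r → r=49. Stack: []
LOAD_FAST_LOAD_FAST r,c → push 49,28. Stack: [49, 28]
BINARY_OP + → 49 + 28 = 77. Stack: [77]
STORE_FAST w → w=77. Stack: []
LOAD_FAST_LOAD_FAST a,b → push 12,12. Stack: [12, 12]
BINARY_OP + → 12 + 12 = 24. Stack: [24]
STORE_FAST w → w=24. Stack: []
LOAD_FAST_LOAD_FAST b,r → push 12,49. Stack: [12, 49]
BINARY_OP + → 12 + 49 = 61. Stack: [61]
STORE_FAST n → n=61. Stack: []
LOAD_CONST → push 1. Stack: [1]
STORE_FAST y → y=1. Stack: []
LOAD_CONST → push 9. Stack: [9]
LOAD_FAST c → push 28. Stack: [9, 28]
BINARY_OP + → 9 + 28 = 37. Stack: [37]
STORE_FAST n → n=37. Stack: []
LOAD_FAST y → push 1. Stack: [1]
RETURN_VALUE → return 1.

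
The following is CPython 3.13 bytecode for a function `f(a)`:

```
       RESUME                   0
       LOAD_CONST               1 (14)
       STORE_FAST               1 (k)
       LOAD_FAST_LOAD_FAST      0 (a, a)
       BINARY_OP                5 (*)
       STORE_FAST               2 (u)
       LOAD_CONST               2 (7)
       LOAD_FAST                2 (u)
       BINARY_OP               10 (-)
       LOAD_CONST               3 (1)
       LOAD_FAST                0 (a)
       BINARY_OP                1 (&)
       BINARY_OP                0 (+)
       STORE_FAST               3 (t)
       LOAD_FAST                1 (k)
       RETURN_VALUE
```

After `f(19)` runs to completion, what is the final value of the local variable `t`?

LOAD_CONST → push 14. Stack: [14]
STORE_FAST k → k=14. Stack: []
LOAD_FAST_LOAD_FAST a,a → push 19,19. Stack: [19, 19]
BINARY_OP * → 19 * 19 = 361. Stack: [361]
STORE_FAST u → u=361. Stack: []
LOAD_CONST → push 7. Stack: [7]
LOAD_FAST u → push 361. Stack: [7, 361]
BINARY_OP - → 7 - 361 = -354. Stack: [-354]
LOAD_CONST → push 1. Stack: [-354, 1]
LOAD_FAST a → push 19. Stack: [-354, 1, 19]
BINARY_OP & → 1 & 19 = 1. Stack: [-354, 1]
BINARY_OP + → -354 + 1 = -353. Stack: [-353]
STORE_FAST t → t=-353. Stack: []
LOAD_FAST k → push 14. Stack: [14]
RETURN_VALUE → return 14.

-353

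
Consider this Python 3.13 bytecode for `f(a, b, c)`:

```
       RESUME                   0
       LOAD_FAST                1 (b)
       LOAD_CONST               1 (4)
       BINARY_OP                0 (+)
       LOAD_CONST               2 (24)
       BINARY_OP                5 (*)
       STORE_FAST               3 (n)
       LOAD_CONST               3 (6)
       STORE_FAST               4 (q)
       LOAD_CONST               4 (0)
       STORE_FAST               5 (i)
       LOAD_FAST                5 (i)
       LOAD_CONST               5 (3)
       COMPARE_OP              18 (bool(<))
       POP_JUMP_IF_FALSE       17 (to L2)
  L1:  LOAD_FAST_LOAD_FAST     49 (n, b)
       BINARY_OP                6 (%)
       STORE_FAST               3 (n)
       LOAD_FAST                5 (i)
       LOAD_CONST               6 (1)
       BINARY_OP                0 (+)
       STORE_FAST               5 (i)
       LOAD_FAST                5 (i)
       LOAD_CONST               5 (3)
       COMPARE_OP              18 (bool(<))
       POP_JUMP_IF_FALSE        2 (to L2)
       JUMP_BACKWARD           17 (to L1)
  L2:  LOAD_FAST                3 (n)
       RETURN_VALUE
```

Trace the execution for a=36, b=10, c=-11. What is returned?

6

LOAD_FAST b → push 10. Stack: [10]
LOAD_CONST → push 4. Stack: [10, 4]
BINARY_OP + → 10 + 4 = 14. Stack: [14]
LOAD_CONST → push 24. Stack: [14, 24]
BINARY_OP * → 14 * 24 = 336. Stack: [336]
STORE_FAST n → n=336. Stack: []
LOAD_CONST → push 6. Stack: [6]
STORE_FAST q → q=6. Stack: []
LOAD_CONST → push 0. Stack: [0]
STORE_FAST i → i=0. Stack: []
LOAD_FAST i → push 0. Stack: [0]
LOAD_CONST → push 3. Stack: [0, 3]
COMPARE_OP bool(<) → 0 vs 3 = True. Stack: [True]
POP_JUMP_IF_FALSE → pop True; no jump. Stack: []
LOAD_FAST_LOAD_FAST n,b → push 336,10. Stack: [336, 10]
BINARY_OP % → 336 % 10 = 6. Stack: [6]
STORE_FAST n → n=6. Stack: []
LOAD_FAST i → push 0. Stack: [0]
LOAD_CONST → push 1. Stack: [0, 1]
BINARY_OP + → 0 + 1 = 1. Stack: [1]
STORE_FAST i → i=1. Stack: []
LOAD_FAST i → push 1. Stack: [1]
LOAD_CONST → push 3. Stack: [1, 3]
COMPARE_OP bool(<) → 1 vs 3 = True. Stack: [True]
POP_JUMP_IF_FALSE → pop True; no jump. Stack: []
LOAD_FAST_LOAD_FAST n,b → push 6,10. Stack: [6, 10]
BINARY_OP % → 6 % 10 = 6. Stack: [6]
STORE_FAST n → n=6. Stack: []
LOAD_FAST i → push 1. Stack: [1]
LOAD_CONST → push 1. Stack: [1, 1]
BINARY_OP + → 1 + 1 = 2. Stack: [2]
STORE_FAST i → i=2. Stack: []
LOAD_FAST i → push 2. Stack: [2]
LOAD_CONST → push 3. Stack: [2, 3]
COMPARE_OP bool(<) → 2 vs 3 = True. Stack: [True]
POP_JUMP_IF_FALSE → pop True; no jump. Stack: []
LOAD_FAST_LOAD_FAST n,b → push 6,10. Stack: [6, 10]
BINARY_OP % → 6 % 10 = 6. Stack: [6]
STORE_FAST n → n=6. Stack: []
LOAD_FAST i → push 2. Stack: [2]
LOAD_CONST → push 1. Stack: [2, 1]
BINARY_OP + → 2 + 1 = 3. Stack: [3]
STORE_FAST i → i=3. Stack: []
LOAD_FAST i → push 3. Stack: [3]
LOAD_CONST → push 3. Stack: [3, 3]
COMPARE_OP bool(<) → 3 vs 3 = False. Stack: [False]
POP_JUMP_IF_FALSE → pop False; jump. Stack: []
LOAD_FAST n → push 6. Stack: [6]
RETURN_VALUE → return 6.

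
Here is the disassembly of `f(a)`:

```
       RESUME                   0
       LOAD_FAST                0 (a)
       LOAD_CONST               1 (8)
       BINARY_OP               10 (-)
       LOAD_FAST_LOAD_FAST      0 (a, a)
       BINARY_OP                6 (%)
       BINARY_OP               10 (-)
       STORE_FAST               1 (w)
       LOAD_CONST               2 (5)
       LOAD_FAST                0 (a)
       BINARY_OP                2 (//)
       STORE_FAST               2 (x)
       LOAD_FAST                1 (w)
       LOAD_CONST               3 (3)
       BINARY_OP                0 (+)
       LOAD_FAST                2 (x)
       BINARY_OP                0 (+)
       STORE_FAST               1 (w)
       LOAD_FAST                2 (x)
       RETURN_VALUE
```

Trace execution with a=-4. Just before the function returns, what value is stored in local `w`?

LOAD_FAST a → push -4. Stack: [-4]
LOAD_CONST → push 8. Stack: [-4, 8]
BINARY_OP - → -4 - 8 = -12. Stack: [-12]
LOAD_FAST_LOAD_FAST a,a → push -4,-4. Stack: [-12, -4, -4]
BINARY_OP % → -4 % -4 = 0. Stack: [-12, 0]
BINARY_OP - → -12 - 0 = -12. Stack: [-12]
STORE_FAST w → w=-12. Stack: []
LOAD_CONST → push 5. Stack: [5]
LOAD_FAST a → push -4. Stack: [5, -4]
BINARY_OP // → 5 // -4 = -2. Stack: [-2]
STORE_FAST x → x=-2. Stack: []
LOAD_FAST w → push -12. Stack: [-12]
LOAD_CONST → push 3. Stack: [-12, 3]
BINARY_OP + → -12 + 3 = -9. Stack: [-9]
LOAD_FAST x → push -2. Stack: [-9, -2]
BINARY_OP + → -9 + -2 = -11. Stack: [-11]
STORE_FAST w → w=-11. Stack: []
LOAD_FAST x → push -2. Stack: [-2]
RETURN_VALUE → return -2.

-11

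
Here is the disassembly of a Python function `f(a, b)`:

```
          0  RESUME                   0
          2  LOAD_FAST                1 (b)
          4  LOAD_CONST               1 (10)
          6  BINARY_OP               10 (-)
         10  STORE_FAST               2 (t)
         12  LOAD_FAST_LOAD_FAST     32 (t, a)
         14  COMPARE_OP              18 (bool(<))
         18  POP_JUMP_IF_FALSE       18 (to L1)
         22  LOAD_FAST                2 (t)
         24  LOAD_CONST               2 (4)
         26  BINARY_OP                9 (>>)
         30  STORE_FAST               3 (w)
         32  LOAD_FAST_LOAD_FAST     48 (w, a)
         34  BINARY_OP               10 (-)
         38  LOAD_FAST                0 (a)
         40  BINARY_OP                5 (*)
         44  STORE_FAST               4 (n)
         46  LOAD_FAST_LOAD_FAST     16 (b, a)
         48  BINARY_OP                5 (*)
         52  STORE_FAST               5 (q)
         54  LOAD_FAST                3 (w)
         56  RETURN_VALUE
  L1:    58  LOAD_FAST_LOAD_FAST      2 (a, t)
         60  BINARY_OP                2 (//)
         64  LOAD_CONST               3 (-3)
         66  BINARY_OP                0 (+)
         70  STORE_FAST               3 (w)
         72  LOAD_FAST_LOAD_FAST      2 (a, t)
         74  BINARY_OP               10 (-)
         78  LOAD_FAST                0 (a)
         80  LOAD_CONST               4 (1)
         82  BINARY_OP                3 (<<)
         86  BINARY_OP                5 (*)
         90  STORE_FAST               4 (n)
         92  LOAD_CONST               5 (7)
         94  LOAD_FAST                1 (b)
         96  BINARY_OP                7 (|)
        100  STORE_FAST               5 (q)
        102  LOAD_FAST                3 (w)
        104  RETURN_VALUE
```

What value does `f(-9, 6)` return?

LOAD_FAST b → push 6. Stack: [6]
LOAD_CONST → push 10. Stack: [6, 10]
BINARY_OP - → 6 - 10 = -4. Stack: [-4]
STORE_FAST t → t=-4. Stack: []
LOAD_FAST_LOAD_FAST t,a → push -4,-9. Stack: [-4, -9]
COMPARE_OP bool(<) → -4 vs -9 = False. Stack: [False]
POP_JUMP_IF_FALSE → pop False; jump. Stack: []
LOAD_FAST_LOAD_FAST a,t → push -9,-4. Stack: [-9, -4]
BINARY_OP // → -9 // -4 = 2. Stack: [2]
LOAD_CONST → push -3. Stack: [2, -3]
BINARY_OP + → 2 + -3 = -1. Stack: [-1]
STORE_FAST w → w=-1. Stack: []
LOAD_FAST_LOAD_FAST a,t → push -9,-4. Stack: [-9, -4]
BINARY_OP - → -9 - -4 = -5. Stack: [-5]
LOAD_FAST a → push -9. Stack: [-5, -9]
LOAD_CONST → push 1. Stack: [-5, -9, 1]
BINARY_OP << → -9 << 1 = -18. Stack: [-5, -18]
BINARY_OP * → -5 * -18 = 90. Stack: [90]
STORE_FAST n → n=90. Stack: []
LOAD_CONST → push 7. Stack: [7]
LOAD_FAST b → push 6. Stack: [7, 6]
BINARY_OP | → 7 | 6 = 7. Stack: [7]
STORE_FAST q → q=7. Stack: []
LOAD_FAST w → push -1. Stack: [-1]
RETURN_VALUE → return -1.

-1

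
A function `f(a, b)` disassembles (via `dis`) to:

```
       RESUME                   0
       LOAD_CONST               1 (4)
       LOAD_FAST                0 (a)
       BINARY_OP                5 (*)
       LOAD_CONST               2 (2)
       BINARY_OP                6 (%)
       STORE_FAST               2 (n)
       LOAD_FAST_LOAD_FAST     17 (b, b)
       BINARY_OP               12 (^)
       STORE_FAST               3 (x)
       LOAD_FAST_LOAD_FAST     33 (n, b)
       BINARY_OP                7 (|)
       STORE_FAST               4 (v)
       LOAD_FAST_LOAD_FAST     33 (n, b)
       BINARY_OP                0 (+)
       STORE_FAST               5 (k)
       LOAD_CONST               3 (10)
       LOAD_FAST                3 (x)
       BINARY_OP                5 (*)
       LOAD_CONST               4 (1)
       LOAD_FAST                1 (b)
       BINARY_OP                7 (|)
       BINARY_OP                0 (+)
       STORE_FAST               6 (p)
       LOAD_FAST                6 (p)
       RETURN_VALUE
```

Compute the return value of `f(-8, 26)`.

27

LOAD_CONST → push 4. Stack: [4]
LOAD_FAST a → push -8. Stack: [4, -8]
BINARY_OP * → 4 * -8 = -32. Stack: [-32]
LOAD_CONST → push 2. Stack: [-32, 2]
BINARY_OP % → -32 % 2 = 0. Stack: [0]
STORE_FAST n → n=0. Stack: []
LOAD_FAST_LOAD_FAST b,b → push 26,26. Stack: [26, 26]
BINARY_OP ^ → 26 ^ 26 = 0. Stack: [0]
STORE_FAST x → x=0. Stack: []
LOAD_FAST_LOAD_FAST n,b → push 0,26. Stack: [0, 26]
BINARY_OP | → 0 | 26 = 26. Stack: [26]
STORE_FAST v → v=26. Stack: []
LOAD_FAST_LOAD_FAST n,b → push 0,26. Stack: [0, 26]
BINARY_OP + → 0 + 26 = 26. Stack: [26]
STORE_FAST k → k=26. Stack: []
LOAD_CONST → push 10. Stack: [10]
LOAD_FAST x → push 0. Stack: [10, 0]
BINARY_OP * → 10 * 0 = 0. Stack: [0]
LOAD_CONST → push 1. Stack: [0, 1]
LOAD_FAST b → push 26. Stack: [0, 1, 26]
BINARY_OP | → 1 | 26 = 27. Stack: [0, 27]
BINARY_OP + → 0 + 27 = 27. Stack: [27]
STORE_FAST p → p=27. Stack: []
LOAD_FAST p → push 27. Stack: [27]
RETURN_VALUE → return 27.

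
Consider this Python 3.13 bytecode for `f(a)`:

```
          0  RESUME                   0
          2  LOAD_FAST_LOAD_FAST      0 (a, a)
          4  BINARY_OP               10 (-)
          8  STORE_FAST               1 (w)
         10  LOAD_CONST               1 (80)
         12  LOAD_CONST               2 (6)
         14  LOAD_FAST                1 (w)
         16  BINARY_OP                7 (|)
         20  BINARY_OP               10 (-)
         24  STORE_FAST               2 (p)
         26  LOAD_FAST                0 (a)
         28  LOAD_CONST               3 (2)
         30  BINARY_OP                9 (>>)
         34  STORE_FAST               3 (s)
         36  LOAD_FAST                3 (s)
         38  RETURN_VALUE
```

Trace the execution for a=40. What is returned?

LOAD_FAST_LOAD_FAST a,a → push 40,40. Stack: [40, 40]
BINARY_OP - → 40 - 40 = 0. Stack: [0]
STORE_FAST w → w=0. Stack: []
LOAD_CONST → push 80. Stack: [80]
LOAD_CONST → push 6. Stack: [80, 6]
LOAD_FAST w → push 0. Stack: [80, 6, 0]
BINARY_OP | → 6 | 0 = 6. Stack: [80, 6]
BINARY_OP - → 80 - 6 = 74. Stack: [74]
STORE_FAST p → p=74. Stack: []
LOAD_FAST a → push 40. Stack: [40]
LOAD_CONST → push 2. Stack: [40, 2]
BINARY_OP >> → 40 >> 2 = 10. Stack: [10]
STORE_FAST s → s=10. Stack: []
LOAD_FAST s → push 10. Stack: [10]
RETURN_VALUE → return 10.

10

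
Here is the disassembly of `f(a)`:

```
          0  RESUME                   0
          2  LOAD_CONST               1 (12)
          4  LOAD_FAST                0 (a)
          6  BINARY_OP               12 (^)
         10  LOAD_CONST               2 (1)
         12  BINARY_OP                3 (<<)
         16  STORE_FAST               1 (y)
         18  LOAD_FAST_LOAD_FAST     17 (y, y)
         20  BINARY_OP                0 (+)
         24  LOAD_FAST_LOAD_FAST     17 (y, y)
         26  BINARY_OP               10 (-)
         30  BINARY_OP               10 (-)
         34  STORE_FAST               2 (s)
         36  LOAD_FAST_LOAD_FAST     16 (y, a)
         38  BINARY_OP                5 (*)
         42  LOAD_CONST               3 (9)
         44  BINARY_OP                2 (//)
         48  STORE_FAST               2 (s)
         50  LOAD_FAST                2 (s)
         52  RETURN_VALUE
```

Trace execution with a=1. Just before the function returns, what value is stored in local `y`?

LOAD_CONST → push 12. Stack: [12]
LOAD_FAST a → push 1. Stack: [12, 1]
BINARY_OP ^ → 12 ^ 1 = 13. Stack: [13]
LOAD_CONST → push 1. Stack: [13, 1]
BINARY_OP << → 13 << 1 = 26. Stack: [26]
STORE_FAST y → y=26. Stack: []
LOAD_FAST_LOAD_FAST y,y → push 26,26. Stack: [26, 26]
BINARY_OP + → 26 + 26 = 52. Stack: [52]
LOAD_FAST_LOAD_FAST y,y → push 26,26. Stack: [52, 26, 26]
BINARY_OP - → 26 - 26 = 0. Stack: [52, 0]
BINARY_OP - → 52 - 0 = 52. Stack: [52]
STORE_FAST s → s=52. Stack: []
LOAD_FAST_LOAD_FAST y,a → push 26,1. Stack: [26, 1]
BINARY_OP * → 26 * 1 = 26. Stack: [26]
LOAD_CONST → push 9. Stack: [26, 9]
BINARY_OP // → 26 // 9 = 2. Stack: [2]
STORE_FAST s → s=2. Stack: []
LOAD_FAST s → push 2. Stack: [2]
RETURN_VALUE → return 2.

26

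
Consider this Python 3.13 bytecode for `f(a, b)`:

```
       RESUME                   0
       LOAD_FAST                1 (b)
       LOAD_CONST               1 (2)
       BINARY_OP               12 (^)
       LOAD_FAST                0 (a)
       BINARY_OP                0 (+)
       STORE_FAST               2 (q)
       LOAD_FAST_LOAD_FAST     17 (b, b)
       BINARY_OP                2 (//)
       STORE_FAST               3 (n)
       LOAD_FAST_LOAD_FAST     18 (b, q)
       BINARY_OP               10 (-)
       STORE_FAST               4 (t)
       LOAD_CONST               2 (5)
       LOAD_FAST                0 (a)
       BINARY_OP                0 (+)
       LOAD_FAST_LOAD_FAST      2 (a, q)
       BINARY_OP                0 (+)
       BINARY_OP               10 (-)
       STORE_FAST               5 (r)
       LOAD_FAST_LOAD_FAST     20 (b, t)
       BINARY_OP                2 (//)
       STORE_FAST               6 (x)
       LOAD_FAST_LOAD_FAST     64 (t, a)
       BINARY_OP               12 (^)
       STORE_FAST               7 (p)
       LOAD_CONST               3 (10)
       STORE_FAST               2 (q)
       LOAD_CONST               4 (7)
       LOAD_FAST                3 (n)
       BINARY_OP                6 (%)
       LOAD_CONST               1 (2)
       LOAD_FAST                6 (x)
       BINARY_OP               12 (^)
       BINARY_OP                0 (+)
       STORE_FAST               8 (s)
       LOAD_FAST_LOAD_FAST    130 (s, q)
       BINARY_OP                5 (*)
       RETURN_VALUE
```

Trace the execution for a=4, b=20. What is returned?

-20

LOAD_FAST b → push 20. Stack: [20]
LOAD_CONST → push 2. Stack: [20, 2]
BINARY_OP ^ → 20 ^ 2 = 22. Stack: [22]
LOAD_FAST a → push 4. Stack: [22, 4]
BINARY_OP + → 22 + 4 = 26. Stack: [26]
STORE_FAST q → q=26. Stack: []
LOAD_FAST_LOAD_FAST b,b → push 20,20. Stack: [20, 20]
BINARY_OP // → 20 // 20 = 1. Stack: [1]
STORE_FAST n → n=1. Stack: []
LOAD_FAST_LOAD_FAST b,q → push 20,26. Stack: [20, 26]
BINARY_OP - → 20 - 26 = -6. Stack: [-6]
STORE_FAST t → t=-6. Stack: []
LOAD_CONST → push 5. Stack: [5]
LOAD_FAST a → push 4. Stack: [5, 4]
BINARY_OP + → 5 + 4 = 9. Stack: [9]
LOAD_FAST_LOAD_FAST a,q → push 4,26. Stack: [9, 4, 26]
BINARY_OP + → 4 + 26 = 30. Stack: [9, 30]
BINARY_OP - → 9 - 30 = -21. Stack: [-21]
STORE_FAST r → r=-21. Stack: []
LOAD_FAST_LOAD_FAST b,t → push 20,-6. Stack: [20, -6]
BINARY_OP // → 20 // -6 = -4. Stack: [-4]
STORE_FAST x → x=-4. Stack: []
LOAD_FAST_LOAD_FAST t,a → push -6,4. Stack: [-6, 4]
BINARY_OP ^ → -6 ^ 4 = -2. Stack: [-2]
STORE_FAST p → p=-2. Stack: []
LOAD_CONST → push 10. Stack: [10]
STORE_FAST q → q=10. Stack: []
LOAD_CONST → push 7. Stack: [7]
LOAD_FAST n → push 1. Stack: [7, 1]
BINARY_OP % → 7 % 1 = 0. Stack: [0]
LOAD_CONST → push 2. Stack: [0, 2]
LOAD_FAST x → push -4. Stack: [0, 2, -4]
BINARY_OP ^ → 2 ^ -4 = -2. Stack: [0, -2]
BINARY_OP + → 0 + -2 = -2. Stack: [-2]
STORE_FAST s → s=-2. Stack: []
LOAD_FAST_LOAD_FAST s,q → push -2,10. Stack: [-2, 10]
BINARY_OP * → -2 * 10 = -20. Stack: [-20]
RETURN_VALUE → return -20.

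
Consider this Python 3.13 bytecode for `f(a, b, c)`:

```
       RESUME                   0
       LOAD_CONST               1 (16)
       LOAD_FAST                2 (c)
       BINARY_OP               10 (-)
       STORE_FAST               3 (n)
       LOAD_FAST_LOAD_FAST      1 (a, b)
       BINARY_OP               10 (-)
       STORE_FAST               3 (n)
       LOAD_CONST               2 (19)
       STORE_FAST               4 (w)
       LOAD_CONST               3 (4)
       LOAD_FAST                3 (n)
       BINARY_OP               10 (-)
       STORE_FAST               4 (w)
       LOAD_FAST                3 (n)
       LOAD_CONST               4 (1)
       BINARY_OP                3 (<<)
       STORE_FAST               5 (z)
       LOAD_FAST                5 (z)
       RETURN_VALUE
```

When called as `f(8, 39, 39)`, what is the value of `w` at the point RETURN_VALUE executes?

35

LOAD_CONST → push 16. Stack: [16]
LOAD_FAST c → push 39. Stack: [16, 39]
BINARY_OP - → 16 - 39 = -23. Stack: [-23]
STORE_FAST n → n=-23. Stack: []
LOAD_FAST_LOAD_FAST a,b → push 8,39. Stack: [8, 39]
BINARY_OP - → 8 - 39 = -31. Stack: [-31]
STORE_FAST n → n=-31. Stack: []
LOAD_CONST → push 19. Stack: [19]
STORE_FAST w → w=19. Stack: []
LOAD_CONST → push 4. Stack: [4]
LOAD_FAST n → push -31. Stack: [4, -31]
BINARY_OP - → 4 - -31 = 35. Stack: [35]
STORE_FAST w → w=35. Stack: []
LOAD_FAST n → push -31. Stack: [-31]
LOAD_CONST → push 1. Stack: [-31, 1]
BINARY_OP << → -31 << 1 = -62. Stack: [-62]
STORE_FAST z → z=-62. Stack: []
LOAD_FAST z → push -62. Stack: [-62]
RETURN_VALUE → return -62.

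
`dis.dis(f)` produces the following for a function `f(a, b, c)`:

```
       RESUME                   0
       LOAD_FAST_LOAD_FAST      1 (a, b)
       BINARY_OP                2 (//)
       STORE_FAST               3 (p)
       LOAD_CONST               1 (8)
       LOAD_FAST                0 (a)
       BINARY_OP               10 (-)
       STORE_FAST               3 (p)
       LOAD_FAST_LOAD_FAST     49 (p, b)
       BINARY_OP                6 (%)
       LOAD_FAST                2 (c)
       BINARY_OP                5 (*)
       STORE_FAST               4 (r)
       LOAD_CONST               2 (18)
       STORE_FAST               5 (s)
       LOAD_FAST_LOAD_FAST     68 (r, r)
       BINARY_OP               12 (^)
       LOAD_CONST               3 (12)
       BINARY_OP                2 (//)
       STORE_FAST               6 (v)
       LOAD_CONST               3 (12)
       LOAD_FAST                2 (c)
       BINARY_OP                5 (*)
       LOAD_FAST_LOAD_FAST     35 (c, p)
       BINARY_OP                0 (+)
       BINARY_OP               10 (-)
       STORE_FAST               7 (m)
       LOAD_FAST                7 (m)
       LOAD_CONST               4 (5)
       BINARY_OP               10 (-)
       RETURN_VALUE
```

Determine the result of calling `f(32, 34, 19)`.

228

LOAD_FAST_LOAD_FAST a,b → push 32,34. Stack: [32, 34]
BINARY_OP // → 32 // 34 = 0. Stack: [0]
STORE_FAST p → p=0. Stack: []
LOAD_CONST → push 8. Stack: [8]
LOAD_FAST a → push 32. Stack: [8, 32]
BINARY_OP - → 8 - 32 = -24. Stack: [-24]
STORE_FAST p → p=-24. Stack: []
LOAD_FAST_LOAD_FAST p,b → push -24,34. Stack: [-24, 34]
BINARY_OP % → -24 % 34 = 10. Stack: [10]
LOAD_FAST c → push 19. Stack: [10, 19]
BINARY_OP * → 10 * 19 = 190. Stack: [190]
STORE_FAST r → r=190. Stack: []
LOAD_CONST → push 18. Stack: [18]
STORE_FAST s → s=18. Stack: []
LOAD_FAST_LOAD_FAST r,r → push 190,190. Stack: [190, 190]
BINARY_OP ^ → 190 ^ 190 = 0. Stack: [0]
LOAD_CONST → push 12. Stack: [0, 12]
BINARY_OP // → 0 // 12 = 0. Stack: [0]
STORE_FAST v → v=0. Stack: []
LOAD_CONST → push 12. Stack: [12]
LOAD_FAST c → push 19. Stack: [12, 19]
BINARY_OP * → 12 * 19 = 228. Stack: [228]
LOAD_FAST_LOAD_FAST c,p → push 19,-24. Stack: [228, 19, -24]
BINARY_OP + → 19 + -24 = -5. Stack: [228, -5]
BINARY_OP - → 228 - -5 = 233. Stack: [233]
STORE_FAST m → m=233. Stack: []
LOAD_FAST m → push 233. Stack: [233]
LOAD_CONST → push 5. Stack: [233, 5]
BINARY_OP - → 233 - 5 = 228. Stack: [228]
RETURN_VALUE → return 228.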